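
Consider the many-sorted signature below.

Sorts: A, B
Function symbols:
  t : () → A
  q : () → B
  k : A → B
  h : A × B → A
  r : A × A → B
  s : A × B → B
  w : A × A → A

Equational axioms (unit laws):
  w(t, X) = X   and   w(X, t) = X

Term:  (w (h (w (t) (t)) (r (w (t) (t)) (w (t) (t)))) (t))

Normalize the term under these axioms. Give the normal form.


1. (w (h (w (t) (t)) (r (w (t) (t)) (w (t) (t)))) (t))  →  (h (w (t) (t)) (r (w (t) (t)) (w (t) (t))))
2. (h (w (t) (t)) (r (w (t) (t)) (w (t) (t))))  →  (h (t) (r (w (t) (t)) (w (t) (t))))
3. (h (t) (r (w (t) (t)) (w (t) (t))))  →  (h (t) (r (t) (w (t) (t))))
4. (h (t) (r (t) (w (t) (t))))  →  (h (t) (r (t) (t)))

normal form = (h (t) (r (t) (t)))


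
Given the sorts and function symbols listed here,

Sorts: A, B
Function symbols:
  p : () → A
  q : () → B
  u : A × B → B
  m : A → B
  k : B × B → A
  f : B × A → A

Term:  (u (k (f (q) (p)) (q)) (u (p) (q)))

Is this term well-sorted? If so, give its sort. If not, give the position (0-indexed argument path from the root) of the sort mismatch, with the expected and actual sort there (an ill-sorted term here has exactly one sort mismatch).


ill-sorted at position [0, 0]: expected B, got A

      (q) : B
      (p) : A
    (f (q) (p)) : A
    (q) : B
  (k (f (q) (p)) (q)) : ✗ arg 0 at [0, 0] has sort A, expected B
    (p) : A
    (q) : B
  (u (p) (q)) : B


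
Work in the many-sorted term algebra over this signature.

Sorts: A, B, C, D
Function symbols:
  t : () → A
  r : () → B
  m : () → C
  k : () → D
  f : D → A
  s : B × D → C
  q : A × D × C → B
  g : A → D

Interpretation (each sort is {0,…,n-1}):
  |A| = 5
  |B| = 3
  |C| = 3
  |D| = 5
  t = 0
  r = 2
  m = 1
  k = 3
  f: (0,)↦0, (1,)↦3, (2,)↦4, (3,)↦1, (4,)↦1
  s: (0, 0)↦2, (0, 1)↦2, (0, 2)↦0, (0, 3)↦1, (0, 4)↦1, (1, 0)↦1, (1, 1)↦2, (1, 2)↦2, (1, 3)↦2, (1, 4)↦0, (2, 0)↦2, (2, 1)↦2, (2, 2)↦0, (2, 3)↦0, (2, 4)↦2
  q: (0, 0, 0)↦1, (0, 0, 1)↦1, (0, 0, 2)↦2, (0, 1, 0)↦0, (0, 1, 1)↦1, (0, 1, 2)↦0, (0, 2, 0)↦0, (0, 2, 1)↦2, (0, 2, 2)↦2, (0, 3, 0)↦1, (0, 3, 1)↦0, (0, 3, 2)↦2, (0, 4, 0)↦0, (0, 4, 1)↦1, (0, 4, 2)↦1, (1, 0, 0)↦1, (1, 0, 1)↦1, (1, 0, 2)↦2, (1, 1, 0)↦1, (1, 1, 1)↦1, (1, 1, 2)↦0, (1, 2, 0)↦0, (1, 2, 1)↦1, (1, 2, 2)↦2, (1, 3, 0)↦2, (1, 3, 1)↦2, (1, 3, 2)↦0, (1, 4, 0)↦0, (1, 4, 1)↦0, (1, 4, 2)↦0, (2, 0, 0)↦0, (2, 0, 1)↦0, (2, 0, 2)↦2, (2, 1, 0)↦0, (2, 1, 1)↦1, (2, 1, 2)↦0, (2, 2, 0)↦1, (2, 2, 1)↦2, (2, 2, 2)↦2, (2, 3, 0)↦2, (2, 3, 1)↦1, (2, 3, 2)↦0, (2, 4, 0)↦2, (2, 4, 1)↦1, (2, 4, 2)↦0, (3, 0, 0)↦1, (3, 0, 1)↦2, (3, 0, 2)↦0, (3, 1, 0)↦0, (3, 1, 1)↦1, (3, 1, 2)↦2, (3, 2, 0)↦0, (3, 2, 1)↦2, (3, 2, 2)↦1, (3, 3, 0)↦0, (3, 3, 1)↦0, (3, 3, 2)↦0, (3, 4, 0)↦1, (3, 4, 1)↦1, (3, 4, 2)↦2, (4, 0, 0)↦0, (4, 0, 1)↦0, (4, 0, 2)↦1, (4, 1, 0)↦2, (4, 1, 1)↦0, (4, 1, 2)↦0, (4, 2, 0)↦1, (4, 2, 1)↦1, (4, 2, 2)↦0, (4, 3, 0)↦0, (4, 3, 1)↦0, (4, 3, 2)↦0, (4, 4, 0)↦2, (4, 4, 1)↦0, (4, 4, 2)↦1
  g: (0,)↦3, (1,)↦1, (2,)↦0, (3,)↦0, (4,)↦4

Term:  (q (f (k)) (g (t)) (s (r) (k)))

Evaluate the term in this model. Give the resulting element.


value = 2

  k = 3
  (f (k)) = f(3,) = 1
  t = 0
  (g (t)) = g(0,) = 3
  r = 2
  k = 3
  (s (r) (k)) = s(2, 3) = 0
  (q (f (k)) (g (t)) (s (r) (k))) = q(1, 3, 0) = 2


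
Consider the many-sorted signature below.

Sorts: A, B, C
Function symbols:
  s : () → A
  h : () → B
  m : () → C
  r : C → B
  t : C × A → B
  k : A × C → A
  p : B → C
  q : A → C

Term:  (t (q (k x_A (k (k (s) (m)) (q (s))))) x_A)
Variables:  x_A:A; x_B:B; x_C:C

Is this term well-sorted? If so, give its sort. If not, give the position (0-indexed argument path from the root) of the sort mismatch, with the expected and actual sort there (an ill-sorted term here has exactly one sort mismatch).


      x_A : A
          (s) : A
          (m) : C
        (k (s) (m)) : A
          (s) : A
        (q (s)) : C
      (k (k (s) (m)) (q (s))) : A
    (k x_A (k (k (s) (m)) (q (s)))) : ✗ arg 1 at [0, 0, 1] has sort A, expected C
  x_A : A

ill-sorted at position [0, 0, 1]: expected C, got A


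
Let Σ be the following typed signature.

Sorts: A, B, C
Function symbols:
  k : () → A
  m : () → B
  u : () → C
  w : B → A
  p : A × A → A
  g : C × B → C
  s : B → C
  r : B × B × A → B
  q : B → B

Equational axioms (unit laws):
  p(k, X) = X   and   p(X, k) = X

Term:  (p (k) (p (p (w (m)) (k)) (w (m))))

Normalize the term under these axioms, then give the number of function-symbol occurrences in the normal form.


1. (p (k) (p (p (w (m)) (k)) (w (m))))  →  (p (p (w (m)) (k)) (w (m)))
2. (p (p (w (m)) (k)) (w (m)))  →  (p (w (m)) (w (m)))
normal form: (p (w (m)) (w (m)))

size = 5


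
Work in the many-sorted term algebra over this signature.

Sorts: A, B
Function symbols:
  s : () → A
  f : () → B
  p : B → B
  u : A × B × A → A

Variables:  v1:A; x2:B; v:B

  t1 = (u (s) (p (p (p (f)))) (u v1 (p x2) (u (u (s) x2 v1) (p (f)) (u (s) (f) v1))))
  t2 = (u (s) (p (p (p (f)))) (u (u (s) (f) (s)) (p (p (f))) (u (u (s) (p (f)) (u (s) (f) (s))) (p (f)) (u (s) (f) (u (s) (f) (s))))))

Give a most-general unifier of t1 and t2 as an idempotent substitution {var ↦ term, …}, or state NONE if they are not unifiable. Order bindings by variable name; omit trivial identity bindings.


{v1 ↦ (u (s) (f) (s)), x2 ↦ (p (f))}


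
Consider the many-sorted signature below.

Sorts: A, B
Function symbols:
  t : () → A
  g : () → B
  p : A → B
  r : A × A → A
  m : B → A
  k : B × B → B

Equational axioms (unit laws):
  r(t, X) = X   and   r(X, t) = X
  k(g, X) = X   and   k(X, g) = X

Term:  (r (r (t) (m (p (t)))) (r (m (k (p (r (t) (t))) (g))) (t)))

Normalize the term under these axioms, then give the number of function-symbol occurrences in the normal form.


size = 7

1. (r (r (t) (m (p (t)))) (r (m (k (p (r (t) (t))) (g))) (t)))  →  (r (m (p (t))) (r (m (k (p (r (t) (t))) (g))) (t)))
2. (r (m (p (t))) (r (m (k (p (r (t) (t))) (g))) (t)))  →  (r (m (p (t))) (m (k (p (r (t) (t))) (g))))
3. (r (m (p (t))) (m (k (p (r (t) (t))) (g))))  →  (r (m (p (t))) (m (p (r (t) (t)))))
4. (r (m (p (t))) (m (p (r (t) (t)))))  →  (r (m (p (t))) (m (p (t))))
normal form: (r (m (p (t))) (m (p (t))))


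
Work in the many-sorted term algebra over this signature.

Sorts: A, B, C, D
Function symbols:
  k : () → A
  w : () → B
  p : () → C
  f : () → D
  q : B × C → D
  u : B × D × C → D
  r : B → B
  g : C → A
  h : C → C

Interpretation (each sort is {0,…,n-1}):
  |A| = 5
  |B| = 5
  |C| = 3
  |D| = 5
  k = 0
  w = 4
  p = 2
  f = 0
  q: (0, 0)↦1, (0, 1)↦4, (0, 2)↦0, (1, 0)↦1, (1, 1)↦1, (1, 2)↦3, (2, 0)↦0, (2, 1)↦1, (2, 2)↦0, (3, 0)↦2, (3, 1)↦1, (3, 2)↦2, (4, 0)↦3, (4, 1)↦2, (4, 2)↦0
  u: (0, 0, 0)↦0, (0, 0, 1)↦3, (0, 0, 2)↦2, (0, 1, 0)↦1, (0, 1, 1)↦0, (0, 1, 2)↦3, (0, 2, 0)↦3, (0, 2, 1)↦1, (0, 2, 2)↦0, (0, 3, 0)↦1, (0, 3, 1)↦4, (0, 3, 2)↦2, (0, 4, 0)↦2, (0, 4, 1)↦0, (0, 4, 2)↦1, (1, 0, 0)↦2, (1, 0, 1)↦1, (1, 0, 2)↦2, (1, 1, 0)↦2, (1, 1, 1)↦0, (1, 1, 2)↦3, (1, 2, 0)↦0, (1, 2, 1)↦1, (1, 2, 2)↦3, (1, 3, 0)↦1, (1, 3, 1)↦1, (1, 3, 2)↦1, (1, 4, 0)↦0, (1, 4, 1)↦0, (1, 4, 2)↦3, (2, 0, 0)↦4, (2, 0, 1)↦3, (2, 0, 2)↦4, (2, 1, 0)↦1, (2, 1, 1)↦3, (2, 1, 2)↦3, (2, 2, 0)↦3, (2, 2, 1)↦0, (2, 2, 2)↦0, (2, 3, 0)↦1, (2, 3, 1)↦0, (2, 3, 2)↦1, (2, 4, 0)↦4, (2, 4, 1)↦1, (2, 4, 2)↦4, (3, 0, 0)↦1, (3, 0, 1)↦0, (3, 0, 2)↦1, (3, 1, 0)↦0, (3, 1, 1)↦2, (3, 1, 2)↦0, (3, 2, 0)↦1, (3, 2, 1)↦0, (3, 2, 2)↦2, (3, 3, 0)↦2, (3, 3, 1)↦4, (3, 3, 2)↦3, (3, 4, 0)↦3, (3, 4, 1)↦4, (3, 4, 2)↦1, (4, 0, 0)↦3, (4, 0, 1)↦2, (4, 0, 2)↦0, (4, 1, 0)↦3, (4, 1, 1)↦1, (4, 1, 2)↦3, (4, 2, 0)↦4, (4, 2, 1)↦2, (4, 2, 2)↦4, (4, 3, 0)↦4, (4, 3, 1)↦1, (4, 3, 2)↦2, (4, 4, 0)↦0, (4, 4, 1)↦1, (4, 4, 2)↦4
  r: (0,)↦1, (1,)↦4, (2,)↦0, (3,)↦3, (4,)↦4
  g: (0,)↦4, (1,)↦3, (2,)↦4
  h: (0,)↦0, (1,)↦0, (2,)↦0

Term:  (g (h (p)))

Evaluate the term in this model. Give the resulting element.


value = 4

  p = 2
  (h (p)) = h(2,) = 0
  (g (h (p))) = g(0,) = 4


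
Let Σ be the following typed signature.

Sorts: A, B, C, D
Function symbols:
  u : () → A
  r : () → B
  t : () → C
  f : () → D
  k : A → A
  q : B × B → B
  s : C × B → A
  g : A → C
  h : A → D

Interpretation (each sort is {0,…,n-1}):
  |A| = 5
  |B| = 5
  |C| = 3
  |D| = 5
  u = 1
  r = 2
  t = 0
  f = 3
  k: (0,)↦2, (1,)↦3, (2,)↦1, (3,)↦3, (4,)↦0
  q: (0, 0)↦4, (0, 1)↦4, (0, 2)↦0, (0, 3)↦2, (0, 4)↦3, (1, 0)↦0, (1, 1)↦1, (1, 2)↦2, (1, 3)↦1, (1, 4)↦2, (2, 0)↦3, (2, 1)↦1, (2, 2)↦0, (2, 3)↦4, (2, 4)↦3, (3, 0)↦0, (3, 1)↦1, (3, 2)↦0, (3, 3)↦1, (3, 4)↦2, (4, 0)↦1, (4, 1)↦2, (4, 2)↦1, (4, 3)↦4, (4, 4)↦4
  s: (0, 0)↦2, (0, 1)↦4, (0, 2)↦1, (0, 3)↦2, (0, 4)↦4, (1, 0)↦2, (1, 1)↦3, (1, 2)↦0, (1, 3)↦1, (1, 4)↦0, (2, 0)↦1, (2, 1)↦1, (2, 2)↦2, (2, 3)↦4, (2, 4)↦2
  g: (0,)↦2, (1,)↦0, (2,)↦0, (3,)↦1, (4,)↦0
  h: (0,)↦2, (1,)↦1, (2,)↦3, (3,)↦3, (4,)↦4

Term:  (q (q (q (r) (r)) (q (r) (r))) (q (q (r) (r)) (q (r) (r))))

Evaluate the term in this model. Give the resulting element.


  r = 2
  r = 2
  (q (r) (r)) = q(2, 2) = 0
  r = 2
  r = 2
  (q (r) (r)) = q(2, 2) = 0
  (q (q (r) (r)) (q (r) (r))) = q(0, 0) = 4
  r = 2
  r = 2
  (q (r) (r)) = q(2, 2) = 0
  r = 2
  r = 2
  (q (r) (r)) = q(2, 2) = 0
  (q (q (r) (r)) (q (r) (r))) = q(0, 0) = 4
  (q (q (q (r) (r)) (q (r) (r))) (q (q (r) (r)) (q (r) (r)))) = q(4, 4) = 4

value = 4


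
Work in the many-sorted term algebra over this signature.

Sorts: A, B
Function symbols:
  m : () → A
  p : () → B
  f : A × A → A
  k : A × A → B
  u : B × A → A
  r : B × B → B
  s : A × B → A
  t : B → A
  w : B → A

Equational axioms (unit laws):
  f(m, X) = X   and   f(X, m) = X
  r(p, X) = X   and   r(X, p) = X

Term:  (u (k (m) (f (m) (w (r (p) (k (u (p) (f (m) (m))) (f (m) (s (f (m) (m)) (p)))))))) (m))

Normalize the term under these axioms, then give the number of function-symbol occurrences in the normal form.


1. (u (k (m) (f (m) (w (r (p) (k (u (p) (f (m) (m))) (f (m) (s (f (m) (m)) (p)))))))) (m))  →  (u (k (m) (w (r (p) (k (u (p) (f (m) (m))) (f (m) (s (f (m) (m)) (p))))))) (m))
2. (u (k (m) (w (r (p) (k (u (p) (f (m) (m))) (f (m) (s (f (m) (m)) (p))))))) (m))  →  (u (k (m) (w (k (u (p) (f (m) (m))) (f (m) (s (f (m) (m)) (p)))))) (m))
3. (u (k (m) (w (k (u (p) (f (m) (m))) (f (m) (s (f (m) (m)) (p)))))) (m))  →  (u (k (m) (w (k (u (p) (m)) (f (m) (s (f (m) (m)) (p)))))) (m))
4. (u (k (m) (w (k (u (p) (m)) (f (m) (s (f (m) (m)) (p)))))) (m))  →  (u (k (m) (w (k (u (p) (m)) (s (f (m) (m)) (p))))) (m))
5. (u (k (m) (w (k (u (p) (m)) (s (f (m) (m)) (p))))) (m))  →  (u (k (m) (w (k (u (p) (m)) (s (m) (p))))) (m))
normal form: (u (k (m) (w (k (u (p) (m)) (s (m) (p))))) (m))

size = 12


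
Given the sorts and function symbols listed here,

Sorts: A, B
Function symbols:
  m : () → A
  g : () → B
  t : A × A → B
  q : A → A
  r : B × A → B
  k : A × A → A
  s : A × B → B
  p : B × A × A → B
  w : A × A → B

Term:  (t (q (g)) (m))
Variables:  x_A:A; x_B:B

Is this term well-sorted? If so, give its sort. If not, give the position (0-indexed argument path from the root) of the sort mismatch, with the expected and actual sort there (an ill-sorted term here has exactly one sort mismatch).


    (g) : B
  (q (g)) : ✗ arg 0 at [0, 0] has sort B, expected A
  (m) : A

ill-sorted at position [0, 0]: expected A, got B


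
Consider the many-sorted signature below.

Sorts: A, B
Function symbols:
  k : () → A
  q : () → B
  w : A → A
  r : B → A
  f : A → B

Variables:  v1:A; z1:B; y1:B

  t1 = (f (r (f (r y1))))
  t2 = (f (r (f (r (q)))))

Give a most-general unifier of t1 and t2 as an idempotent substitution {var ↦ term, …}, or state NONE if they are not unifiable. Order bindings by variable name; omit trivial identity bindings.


{y1 ↦ (q)}


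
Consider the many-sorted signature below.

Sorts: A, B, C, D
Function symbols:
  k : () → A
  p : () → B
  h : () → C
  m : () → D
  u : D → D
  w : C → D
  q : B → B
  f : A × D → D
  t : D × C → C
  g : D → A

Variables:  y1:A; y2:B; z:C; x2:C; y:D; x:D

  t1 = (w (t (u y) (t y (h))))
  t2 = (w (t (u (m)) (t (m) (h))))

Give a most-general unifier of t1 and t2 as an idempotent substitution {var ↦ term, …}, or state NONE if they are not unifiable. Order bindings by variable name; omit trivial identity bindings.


{y ↦ (m)}


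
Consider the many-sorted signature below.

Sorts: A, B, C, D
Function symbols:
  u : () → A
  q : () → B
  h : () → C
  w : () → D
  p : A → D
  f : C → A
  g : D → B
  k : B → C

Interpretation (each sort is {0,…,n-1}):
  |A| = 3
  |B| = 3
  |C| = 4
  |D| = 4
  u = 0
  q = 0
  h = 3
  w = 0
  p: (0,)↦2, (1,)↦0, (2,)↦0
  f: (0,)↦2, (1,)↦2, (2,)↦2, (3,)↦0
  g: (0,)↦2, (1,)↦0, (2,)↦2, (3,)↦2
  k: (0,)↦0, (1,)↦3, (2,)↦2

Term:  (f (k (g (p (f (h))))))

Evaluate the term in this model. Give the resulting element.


value = 2

  h = 3
  (f (h)) = f(3,) = 0
  (p (f (h))) = p(0,) = 2
  (g (p (f (h)))) = g(2,) = 2
  (k (g (p (f (h))))) = k(2,) = 2
  (f (k (g (p (f (h)))))) = f(2,) = 2


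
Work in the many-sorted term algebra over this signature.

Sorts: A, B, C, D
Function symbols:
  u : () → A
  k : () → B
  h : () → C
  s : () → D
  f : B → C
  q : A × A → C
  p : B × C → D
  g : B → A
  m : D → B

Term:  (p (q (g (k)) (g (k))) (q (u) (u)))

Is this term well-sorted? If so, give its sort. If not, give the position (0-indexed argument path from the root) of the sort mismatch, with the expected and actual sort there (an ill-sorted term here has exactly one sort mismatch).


      (k) : B
    (g (k)) : A
      (k) : B
    (g (k)) : A
  (q (g (k)) (g (k))) : C
    (u) : A
    (u) : A
  (q (u) (u)) : C
(p (q (g (k)) (g (k))) (q (u) (u))) : ✗ arg 0 at [0] has sort C, expected B

ill-sorted at position [0]: expected B, got C


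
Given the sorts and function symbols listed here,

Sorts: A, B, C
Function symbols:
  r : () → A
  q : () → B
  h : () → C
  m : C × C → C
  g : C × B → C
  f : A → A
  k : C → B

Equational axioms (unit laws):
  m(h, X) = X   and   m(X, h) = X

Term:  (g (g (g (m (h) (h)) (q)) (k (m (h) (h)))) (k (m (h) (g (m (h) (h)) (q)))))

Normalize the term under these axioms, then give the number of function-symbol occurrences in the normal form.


1. (g (g (g (m (h) (h)) (q)) (k (m (h) (h)))) (k (m (h) (g (m (h) (h)) (q)))))  →  (g (g (g (h) (q)) (k (m (h) (h)))) (k (m (h) (g (m (h) (h)) (q)))))
2. (g (g (g (h) (q)) (k (m (h) (h)))) (k (m (h) (g (m (h) (h)) (q)))))  →  (g (g (g (h) (q)) (k (h))) (k (m (h) (g (m (h) (h)) (q)))))
3. (g (g (g (h) (q)) (k (h))) (k (m (h) (g (m (h) (h)) (q)))))  →  (g (g (g (h) (q)) (k (h))) (k (g (m (h) (h)) (q))))
4. (g (g (g (h) (q)) (k (h))) (k (g (m (h) (h)) (q))))  →  (g (g (g (h) (q)) (k (h))) (k (g (h) (q))))
normal form: (g (g (g (h) (q)) (k (h))) (k (g (h) (q))))

size = 11


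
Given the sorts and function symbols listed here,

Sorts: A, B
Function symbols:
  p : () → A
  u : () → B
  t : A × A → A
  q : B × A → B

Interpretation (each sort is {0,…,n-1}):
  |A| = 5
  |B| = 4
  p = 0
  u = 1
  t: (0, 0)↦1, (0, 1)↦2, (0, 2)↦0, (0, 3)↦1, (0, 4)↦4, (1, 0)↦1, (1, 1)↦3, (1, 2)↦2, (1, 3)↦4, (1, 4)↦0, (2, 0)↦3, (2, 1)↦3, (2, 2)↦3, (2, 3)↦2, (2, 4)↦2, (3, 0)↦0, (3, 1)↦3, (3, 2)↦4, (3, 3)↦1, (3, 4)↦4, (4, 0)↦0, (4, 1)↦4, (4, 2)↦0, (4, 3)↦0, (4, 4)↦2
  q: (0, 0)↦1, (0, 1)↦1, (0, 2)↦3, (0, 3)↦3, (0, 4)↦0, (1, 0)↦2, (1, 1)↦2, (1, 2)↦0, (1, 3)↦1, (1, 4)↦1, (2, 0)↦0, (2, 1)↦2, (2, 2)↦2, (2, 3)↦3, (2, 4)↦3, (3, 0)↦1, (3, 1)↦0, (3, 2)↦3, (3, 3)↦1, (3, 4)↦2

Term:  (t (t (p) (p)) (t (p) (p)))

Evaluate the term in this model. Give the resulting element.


  p = 0
  p = 0
  (t (p) (p)) = t(0, 0) = 1
  p = 0
  p = 0
  (t (p) (p)) = t(0, 0) = 1
  (t (t (p) (p)) (t (p) (p))) = t(1, 1) = 3

value = 3


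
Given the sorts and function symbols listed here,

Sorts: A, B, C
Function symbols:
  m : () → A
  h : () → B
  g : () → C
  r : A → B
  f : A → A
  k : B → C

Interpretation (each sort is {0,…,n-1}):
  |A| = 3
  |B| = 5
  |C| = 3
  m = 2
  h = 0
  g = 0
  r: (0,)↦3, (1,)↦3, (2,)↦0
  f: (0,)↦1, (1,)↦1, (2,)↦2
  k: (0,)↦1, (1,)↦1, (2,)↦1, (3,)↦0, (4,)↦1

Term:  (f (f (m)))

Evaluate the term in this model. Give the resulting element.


  m = 2
  (f (m)) = f(2,) = 2
  (f (f (m))) = f(2,) = 2

value = 2


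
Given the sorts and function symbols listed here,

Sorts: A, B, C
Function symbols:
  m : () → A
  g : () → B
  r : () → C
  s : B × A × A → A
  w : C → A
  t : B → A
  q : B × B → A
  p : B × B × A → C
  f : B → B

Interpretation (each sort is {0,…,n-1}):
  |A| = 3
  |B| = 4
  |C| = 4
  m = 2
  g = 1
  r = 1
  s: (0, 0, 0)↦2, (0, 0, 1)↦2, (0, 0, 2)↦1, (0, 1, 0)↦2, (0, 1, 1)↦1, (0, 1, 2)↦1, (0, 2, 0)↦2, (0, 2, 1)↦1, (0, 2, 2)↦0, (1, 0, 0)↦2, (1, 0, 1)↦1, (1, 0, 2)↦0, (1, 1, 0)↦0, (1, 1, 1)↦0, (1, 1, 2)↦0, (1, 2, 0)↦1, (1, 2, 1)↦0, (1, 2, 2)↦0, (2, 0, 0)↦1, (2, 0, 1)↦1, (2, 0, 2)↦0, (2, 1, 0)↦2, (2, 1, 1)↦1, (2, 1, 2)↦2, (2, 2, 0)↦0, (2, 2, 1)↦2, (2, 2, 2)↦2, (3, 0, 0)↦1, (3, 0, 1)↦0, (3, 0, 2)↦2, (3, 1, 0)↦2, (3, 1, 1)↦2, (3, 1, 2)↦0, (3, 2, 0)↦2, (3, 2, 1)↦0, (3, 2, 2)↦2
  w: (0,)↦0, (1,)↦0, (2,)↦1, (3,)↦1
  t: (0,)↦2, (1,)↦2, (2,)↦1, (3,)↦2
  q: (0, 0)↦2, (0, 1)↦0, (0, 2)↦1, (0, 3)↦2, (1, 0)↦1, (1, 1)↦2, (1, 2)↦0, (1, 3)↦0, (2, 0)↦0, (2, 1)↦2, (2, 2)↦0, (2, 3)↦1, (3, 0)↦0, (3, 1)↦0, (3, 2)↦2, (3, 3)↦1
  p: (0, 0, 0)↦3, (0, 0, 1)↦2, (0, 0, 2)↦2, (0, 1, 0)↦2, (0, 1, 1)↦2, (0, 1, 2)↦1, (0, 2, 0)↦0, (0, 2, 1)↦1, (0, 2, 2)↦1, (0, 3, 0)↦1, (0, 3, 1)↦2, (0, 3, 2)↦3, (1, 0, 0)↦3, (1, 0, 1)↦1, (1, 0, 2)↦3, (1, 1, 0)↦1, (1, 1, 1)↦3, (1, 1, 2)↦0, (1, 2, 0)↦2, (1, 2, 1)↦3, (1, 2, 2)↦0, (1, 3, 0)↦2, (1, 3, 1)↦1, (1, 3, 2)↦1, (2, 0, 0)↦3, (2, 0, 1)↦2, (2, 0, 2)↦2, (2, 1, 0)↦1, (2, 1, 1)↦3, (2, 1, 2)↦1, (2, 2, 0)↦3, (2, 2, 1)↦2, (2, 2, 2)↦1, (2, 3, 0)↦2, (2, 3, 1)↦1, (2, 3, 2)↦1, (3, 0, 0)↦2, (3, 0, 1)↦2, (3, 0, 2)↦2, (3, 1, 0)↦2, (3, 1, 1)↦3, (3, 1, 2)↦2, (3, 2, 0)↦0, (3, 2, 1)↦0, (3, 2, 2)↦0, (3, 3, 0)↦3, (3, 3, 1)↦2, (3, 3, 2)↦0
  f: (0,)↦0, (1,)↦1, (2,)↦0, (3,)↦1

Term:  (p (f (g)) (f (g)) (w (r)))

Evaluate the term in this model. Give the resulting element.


value = 1

  g = 1
  (f (g)) = f(1,) = 1
  g = 1
  (f (g)) = f(1,) = 1
  r = 1
  (w (r)) = w(1,) = 0
  (p (f (g)) (f (g)) (w (r))) = p(1, 1, 0) = 1


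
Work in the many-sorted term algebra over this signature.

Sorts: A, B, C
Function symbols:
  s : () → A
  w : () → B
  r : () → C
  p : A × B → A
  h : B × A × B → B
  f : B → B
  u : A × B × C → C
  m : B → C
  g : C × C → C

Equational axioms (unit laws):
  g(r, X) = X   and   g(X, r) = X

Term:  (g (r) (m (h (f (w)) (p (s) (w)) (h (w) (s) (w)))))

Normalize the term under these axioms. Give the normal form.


1. (g (r) (m (h (f (w)) (p (s) (w)) (h (w) (s) (w)))))  →  (m (h (f (w)) (p (s) (w)) (h (w) (s) (w))))

normal form = (m (h (f (w)) (p (s) (w)) (h (w) (s) (w))))


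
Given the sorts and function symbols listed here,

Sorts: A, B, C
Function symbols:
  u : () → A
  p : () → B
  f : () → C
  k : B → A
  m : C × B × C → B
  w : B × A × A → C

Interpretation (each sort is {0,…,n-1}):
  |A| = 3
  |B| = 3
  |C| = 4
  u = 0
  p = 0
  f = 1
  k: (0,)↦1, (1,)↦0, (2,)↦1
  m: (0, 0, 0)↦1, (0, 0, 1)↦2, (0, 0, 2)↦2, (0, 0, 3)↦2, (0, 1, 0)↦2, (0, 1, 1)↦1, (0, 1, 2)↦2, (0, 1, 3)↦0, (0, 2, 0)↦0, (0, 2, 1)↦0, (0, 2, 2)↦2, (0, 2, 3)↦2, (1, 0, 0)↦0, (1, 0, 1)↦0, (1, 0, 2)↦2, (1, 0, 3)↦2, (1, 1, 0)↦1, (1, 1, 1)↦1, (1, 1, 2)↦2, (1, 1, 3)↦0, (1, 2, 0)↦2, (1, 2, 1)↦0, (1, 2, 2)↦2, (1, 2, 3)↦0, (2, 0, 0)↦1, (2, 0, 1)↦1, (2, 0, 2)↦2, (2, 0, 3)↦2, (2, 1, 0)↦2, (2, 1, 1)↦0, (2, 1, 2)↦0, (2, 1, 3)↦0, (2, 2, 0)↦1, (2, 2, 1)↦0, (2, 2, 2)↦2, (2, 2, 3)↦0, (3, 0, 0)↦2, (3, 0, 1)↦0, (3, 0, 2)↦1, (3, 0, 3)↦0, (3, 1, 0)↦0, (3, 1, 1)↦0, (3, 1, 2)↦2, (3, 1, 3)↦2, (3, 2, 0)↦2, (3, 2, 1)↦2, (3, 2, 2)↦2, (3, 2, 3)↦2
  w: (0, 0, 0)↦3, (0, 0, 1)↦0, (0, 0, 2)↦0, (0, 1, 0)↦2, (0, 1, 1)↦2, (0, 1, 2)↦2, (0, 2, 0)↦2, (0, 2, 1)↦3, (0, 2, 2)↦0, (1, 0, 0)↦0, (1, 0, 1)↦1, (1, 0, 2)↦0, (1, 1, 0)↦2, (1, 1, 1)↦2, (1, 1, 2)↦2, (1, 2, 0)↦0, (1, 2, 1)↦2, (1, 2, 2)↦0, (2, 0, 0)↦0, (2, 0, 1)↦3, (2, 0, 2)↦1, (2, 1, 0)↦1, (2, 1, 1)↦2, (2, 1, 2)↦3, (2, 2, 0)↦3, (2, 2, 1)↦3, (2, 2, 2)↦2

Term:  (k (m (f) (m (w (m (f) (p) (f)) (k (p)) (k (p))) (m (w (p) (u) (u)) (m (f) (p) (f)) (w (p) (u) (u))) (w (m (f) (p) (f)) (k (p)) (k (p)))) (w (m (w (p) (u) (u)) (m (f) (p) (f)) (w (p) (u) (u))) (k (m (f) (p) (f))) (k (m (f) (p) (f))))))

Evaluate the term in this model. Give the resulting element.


value = 1

  f = 1
  f = 1
  p = 0
  f = 1
  (m (f) (p) (f)) = m(1, 0, 1) = 0
  p = 0
  (k (p)) = k(0,) = 1
  p = 0
  (k (p)) = k(0,) = 1
  (w (m (f) (p) (f)) (k (p)) (k (p))) = w(0, 1, 1) = 2
  p = 0
  u = 0
  u = 0
  (w (p) (u) (u)) = w(0, 0, 0) = 3
  f = 1
  p = 0
  f = 1
  (m (f) (p) (f)) = m(1, 0, 1) = 0
  p = 0
  u = 0
  u = 0
  (w (p) (u) (u)) = w(0, 0, 0) = 3
  (m (w (p) (u) (u)) (m (f) (p) (f)) (w (p) (u) (u))) = m(3, 0, 3) = 0
  f = 1
  p = 0
  f = 1
  (m (f) (p) (f)) = m(1, 0, 1) = 0
  p = 0
  (k (p)) = k(0,) = 1
  p = 0
  (k (p)) = k(0,) = 1
  (w (m (f) (p) (f)) (k (p)) (k (p))) = w(0, 1, 1) = 2
  (m (w (m (f) (p) (f)) (k (p)) (k (p))) (m (w (p) (u) (u)) (m (f) (p) (f)) (w (p) (u) (u))) (w (m (f) (p) (f)) (k (p)) (k (p)))) = m(2, 0, 2) = 2
  p = 0
  u = 0
  u = 0
  (w (p) (u) (u)) = w(0, 0, 0) = 3
  f = 1
  p = 0
  f = 1
  (m (f) (p) (f)) = m(1, 0, 1) = 0
  p = 0
  u = 0
  u = 0
  (w (p) (u) (u)) = w(0, 0, 0) = 3
  (m (w (p) (u) (u)) (m (f) (p) (f)) (w (p) (u) (u))) = m(3, 0, 3) = 0
  f = 1
  p = 0
  f = 1
  (m (f) (p) (f)) = m(1, 0, 1) = 0
  (k (m (f) (p) (f))) = k(0,) = 1
  f = 1
  p = 0
  f = 1
  (m (f) (p) (f)) = m(1, 0, 1) = 0
  (k (m (f) (p) (f))) = k(0,) = 1
  (w (m (w (p) (u) (u)) (m (f) (p) (f)) (w (p) (u) (u))) (k (m (f) (p) (f))) (k (m (f) (p) (f)))) = w(0, 1, 1) = 2
  (m (f) (m (w (m (f) (p) (f)) (k (p)) (k (p))) (m (w (p) (u) (u)) (m (f) (p) (f)) (w (p) (u) (u))) (w (m (f) (p) (f)) (k (p)) (k (p)))) (w (m (w (p) (u) (u)) (m (f) (p) (f)) (w (p) (u) (u))) (k (m (f) (p) (f))) (k (m (f) (p) (f))))) = m(1, 2, 2) = 2
  (k (m (f) (m (w (m (f) (p) (f)) (k (p)) (k (p))) (m (w (p) (u) (u)) (m (f) (p) (f)) (w (p) (u) (u))) (w (m (f) (p) (f)) (k (p)) (k (p)))) (w (m (w (p) (u) (u)) (m (f) (p) (f)) (w (p) (u) (u))) (k (m (f) (p) (f))) (k (m (f) (p) (f)))))) = k(2,) = 1


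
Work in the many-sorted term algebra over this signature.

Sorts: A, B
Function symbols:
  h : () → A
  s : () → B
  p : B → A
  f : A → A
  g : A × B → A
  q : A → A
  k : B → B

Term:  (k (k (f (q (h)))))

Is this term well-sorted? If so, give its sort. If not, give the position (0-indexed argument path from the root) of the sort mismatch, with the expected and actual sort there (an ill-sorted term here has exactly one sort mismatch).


        (h) : A
      (q (h)) : A
    (f (q (h))) : A
  (k (f (q (h)))) : ✗ arg 0 at [0, 0] has sort A, expected B

ill-sorted at position [0, 0]: expected B, got A


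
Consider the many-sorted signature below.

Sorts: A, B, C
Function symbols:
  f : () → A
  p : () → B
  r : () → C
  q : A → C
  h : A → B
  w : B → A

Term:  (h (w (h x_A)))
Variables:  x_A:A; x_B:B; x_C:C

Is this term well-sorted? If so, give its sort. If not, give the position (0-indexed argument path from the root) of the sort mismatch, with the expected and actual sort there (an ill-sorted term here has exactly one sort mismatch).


      x_A : A
    (h x_A) : B
  (w (h x_A)) : A
(h (w (h x_A))) : B

well-sorted; sort = B


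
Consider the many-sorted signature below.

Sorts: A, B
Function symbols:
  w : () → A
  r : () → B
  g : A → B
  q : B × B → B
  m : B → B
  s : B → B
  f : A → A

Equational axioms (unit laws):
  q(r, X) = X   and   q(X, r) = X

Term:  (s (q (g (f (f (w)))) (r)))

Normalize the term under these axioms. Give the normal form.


1. (s (q (g (f (f (w)))) (r)))  →  (s (g (f (f (w)))))

normal form = (s (g (f (f (w)))))


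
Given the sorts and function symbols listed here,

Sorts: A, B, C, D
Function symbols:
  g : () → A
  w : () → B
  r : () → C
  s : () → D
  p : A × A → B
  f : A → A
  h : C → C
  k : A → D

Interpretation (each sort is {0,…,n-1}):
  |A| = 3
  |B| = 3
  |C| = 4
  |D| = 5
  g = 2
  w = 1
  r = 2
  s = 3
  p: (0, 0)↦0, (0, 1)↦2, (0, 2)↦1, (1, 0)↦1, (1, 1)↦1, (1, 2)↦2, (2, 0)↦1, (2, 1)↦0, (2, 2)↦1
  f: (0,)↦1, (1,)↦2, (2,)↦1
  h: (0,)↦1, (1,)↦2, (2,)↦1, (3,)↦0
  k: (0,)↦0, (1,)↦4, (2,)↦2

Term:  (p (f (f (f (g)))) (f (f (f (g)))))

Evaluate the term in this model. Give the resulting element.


value = 1

  g = 2
  (f (g)) = f(2,) = 1
  (f (f (g))) = f(1,) = 2
  (f (f (f (g)))) = f(2,) = 1
  g = 2
  (f (g)) = f(2,) = 1
  (f (f (g))) = f(1,) = 2
  (f (f (f (g)))) = f(2,) = 1
  (p (f (f (f (g)))) (f (f (f (g))))) = p(1, 1) = 1


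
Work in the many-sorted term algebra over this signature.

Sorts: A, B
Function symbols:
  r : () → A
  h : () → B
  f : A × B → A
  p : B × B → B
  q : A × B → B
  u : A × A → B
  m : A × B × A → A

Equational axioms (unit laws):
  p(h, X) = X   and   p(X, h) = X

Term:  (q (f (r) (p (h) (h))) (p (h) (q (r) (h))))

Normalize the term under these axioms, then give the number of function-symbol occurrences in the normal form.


1. (q (f (r) (p (h) (h))) (p (h) (q (r) (h))))  →  (q (f (r) (h)) (p (h) (q (r) (h))))
2. (q (f (r) (h)) (p (h) (q (r) (h))))  →  (q (f (r) (h)) (q (r) (h)))
normal form: (q (f (r) (h)) (q (r) (h)))

size = 7


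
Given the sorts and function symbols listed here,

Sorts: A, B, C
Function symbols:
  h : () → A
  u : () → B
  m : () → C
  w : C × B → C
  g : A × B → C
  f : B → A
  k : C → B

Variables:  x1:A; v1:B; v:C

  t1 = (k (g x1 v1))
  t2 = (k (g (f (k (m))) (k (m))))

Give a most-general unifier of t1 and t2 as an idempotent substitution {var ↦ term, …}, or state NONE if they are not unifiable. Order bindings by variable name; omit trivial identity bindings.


{v1 ↦ (k (m)), x1 ↦ (f (k (m)))}


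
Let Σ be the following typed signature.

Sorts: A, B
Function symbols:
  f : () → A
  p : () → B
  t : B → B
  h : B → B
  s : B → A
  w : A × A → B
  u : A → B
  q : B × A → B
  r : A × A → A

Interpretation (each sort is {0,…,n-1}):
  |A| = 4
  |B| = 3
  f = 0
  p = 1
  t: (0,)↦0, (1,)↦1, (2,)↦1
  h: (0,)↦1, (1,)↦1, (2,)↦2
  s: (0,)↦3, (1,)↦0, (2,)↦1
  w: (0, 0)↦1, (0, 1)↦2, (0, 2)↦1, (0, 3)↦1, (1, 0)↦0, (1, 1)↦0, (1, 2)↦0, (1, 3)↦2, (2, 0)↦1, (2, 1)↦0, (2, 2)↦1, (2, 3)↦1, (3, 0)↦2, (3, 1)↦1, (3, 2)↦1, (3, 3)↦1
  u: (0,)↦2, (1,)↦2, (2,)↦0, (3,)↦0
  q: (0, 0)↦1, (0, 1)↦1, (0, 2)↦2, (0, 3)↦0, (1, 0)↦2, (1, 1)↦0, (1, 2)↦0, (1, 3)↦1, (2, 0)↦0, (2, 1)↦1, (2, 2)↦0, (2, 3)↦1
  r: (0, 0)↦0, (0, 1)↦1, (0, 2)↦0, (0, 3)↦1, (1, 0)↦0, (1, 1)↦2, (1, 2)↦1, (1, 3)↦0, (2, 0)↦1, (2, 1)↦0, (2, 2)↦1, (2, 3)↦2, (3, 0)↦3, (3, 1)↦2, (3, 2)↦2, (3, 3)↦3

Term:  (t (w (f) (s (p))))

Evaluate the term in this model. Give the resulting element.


  f = 0
  p = 1
  (s (p)) = s(1,) = 0
  (w (f) (s (p))) = w(0, 0) = 1
  (t (w (f) (s (p)))) = t(1,) = 1

value = 1


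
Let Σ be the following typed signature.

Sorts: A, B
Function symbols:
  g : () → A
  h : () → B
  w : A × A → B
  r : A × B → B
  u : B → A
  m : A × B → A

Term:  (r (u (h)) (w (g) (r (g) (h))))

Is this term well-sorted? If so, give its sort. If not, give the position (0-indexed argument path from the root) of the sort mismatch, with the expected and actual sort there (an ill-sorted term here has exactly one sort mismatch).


    (h) : B
  (u (h)) : A
    (g) : A
      (g) : A
      (h) : B
    (r (g) (h)) : B
  (w (g) (r (g) (h))) : ✗ arg 1 at [1, 1] has sort B, expected A

ill-sorted at position [1, 1]: expected A, got B


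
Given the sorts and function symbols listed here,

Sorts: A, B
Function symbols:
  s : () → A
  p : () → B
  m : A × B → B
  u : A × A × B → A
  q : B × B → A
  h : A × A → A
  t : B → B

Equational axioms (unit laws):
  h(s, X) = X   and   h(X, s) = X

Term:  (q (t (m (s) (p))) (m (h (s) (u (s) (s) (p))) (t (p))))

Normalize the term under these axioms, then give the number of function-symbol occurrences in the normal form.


1. (q (t (m (s) (p))) (m (h (s) (u (s) (s) (p))) (t (p))))  →  (q (t (m (s) (p))) (m (u (s) (s) (p)) (t (p))))
normal form: (q (t (m (s) (p))) (m (u (s) (s) (p)) (t (p))))

size = 12


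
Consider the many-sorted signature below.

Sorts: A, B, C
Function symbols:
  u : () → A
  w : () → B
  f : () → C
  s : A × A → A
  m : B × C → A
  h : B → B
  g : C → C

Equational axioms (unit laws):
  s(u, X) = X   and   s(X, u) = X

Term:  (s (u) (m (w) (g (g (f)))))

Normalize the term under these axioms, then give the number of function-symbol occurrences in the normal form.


1. (s (u) (m (w) (g (g (f)))))  →  (m (w) (g (g (f))))
normal form: (m (w) (g (g (f))))

size = 5


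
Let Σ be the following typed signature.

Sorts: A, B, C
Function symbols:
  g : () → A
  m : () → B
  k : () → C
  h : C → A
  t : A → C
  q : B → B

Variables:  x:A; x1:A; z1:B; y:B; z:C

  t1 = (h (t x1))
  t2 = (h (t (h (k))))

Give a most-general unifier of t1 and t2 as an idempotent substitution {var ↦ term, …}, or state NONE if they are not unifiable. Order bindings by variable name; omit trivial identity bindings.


{x1 ↦ (h (k))}


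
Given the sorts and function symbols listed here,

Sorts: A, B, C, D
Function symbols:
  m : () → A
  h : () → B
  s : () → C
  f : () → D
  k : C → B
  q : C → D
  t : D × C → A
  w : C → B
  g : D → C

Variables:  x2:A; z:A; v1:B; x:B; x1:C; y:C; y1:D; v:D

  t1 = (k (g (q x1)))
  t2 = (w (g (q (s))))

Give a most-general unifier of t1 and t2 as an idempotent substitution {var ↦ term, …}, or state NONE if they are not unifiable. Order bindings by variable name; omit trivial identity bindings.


head clash or occurs-check failure — not unifiable

NONE (not unifiable)


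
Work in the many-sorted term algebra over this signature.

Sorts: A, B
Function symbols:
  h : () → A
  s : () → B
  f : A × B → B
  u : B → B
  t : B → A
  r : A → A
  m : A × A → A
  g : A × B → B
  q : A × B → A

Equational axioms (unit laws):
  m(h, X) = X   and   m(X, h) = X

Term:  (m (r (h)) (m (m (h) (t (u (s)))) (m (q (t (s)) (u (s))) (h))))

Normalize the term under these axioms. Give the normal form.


normal form = (m (r (h)) (m (t (u (s))) (q (t (s)) (u (s)))))

1. (m (r (h)) (m (m (h) (t (u (s)))) (m (q (t (s)) (u (s))) (h))))  →  (m (r (h)) (m (t (u (s))) (m (q (t (s)) (u (s))) (h))))
2. (m (r (h)) (m (t (u (s))) (m (q (t (s)) (u (s))) (h))))  →  (m (r (h)) (m (t (u (s))) (q (t (s)) (u (s)))))


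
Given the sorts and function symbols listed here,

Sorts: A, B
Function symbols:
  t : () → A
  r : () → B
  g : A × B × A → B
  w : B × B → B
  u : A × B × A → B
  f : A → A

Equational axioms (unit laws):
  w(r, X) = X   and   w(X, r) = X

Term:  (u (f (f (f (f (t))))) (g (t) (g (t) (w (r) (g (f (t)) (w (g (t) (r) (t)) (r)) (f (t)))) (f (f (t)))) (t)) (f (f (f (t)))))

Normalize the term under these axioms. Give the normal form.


1. (u (f (f (f (f (t))))) (g (t) (g (t) (w (r) (g (f (t)) (w (g (t) (r) (t)) (r)) (f (t)))) (f (f (t)))) (t)) (f (f (f (t)))))  →  (u (f (f (f (f (t))))) (g (t) (g (t) (g (f (t)) (w (g (t) (r) (t)) (r)) (f (t))) (f (f (t)))) (t)) (f (f (f (t)))))
2. (u (f (f (f (f (t))))) (g (t) (g (t) (g (f (t)) (w (g (t) (r) (t)) (r)) (f (t))) (f (f (t)))) (t)) (f (f (f (t)))))  →  (u (f (f (f (f (t))))) (g (t) (g (t) (g (f (t)) (g (t) (r) (t)) (f (t))) (f (f (t)))) (t)) (f (f (f (t)))))

normal form = (u (f (f (f (f (t))))) (g (t) (g (t) (g (f (t)) (g (t) (r) (t)) (f (t))) (f (f (t)))) (t)) (f (f (f (t)))))


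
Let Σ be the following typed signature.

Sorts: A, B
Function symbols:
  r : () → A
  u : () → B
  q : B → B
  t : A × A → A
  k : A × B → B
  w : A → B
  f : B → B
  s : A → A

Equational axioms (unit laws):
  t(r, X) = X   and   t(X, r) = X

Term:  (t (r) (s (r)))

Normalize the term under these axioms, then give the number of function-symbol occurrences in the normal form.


1. (t (r) (s (r)))  →  (s (r))
normal form: (s (r))

size = 2


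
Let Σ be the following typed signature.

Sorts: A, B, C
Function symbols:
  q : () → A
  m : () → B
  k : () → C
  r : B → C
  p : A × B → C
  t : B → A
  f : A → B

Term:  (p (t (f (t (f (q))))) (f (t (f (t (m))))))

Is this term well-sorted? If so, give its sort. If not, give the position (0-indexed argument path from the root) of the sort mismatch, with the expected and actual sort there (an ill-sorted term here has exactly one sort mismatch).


          (q) : A
        (f (q)) : B
      (t (f (q))) : A
    (f (t (f (q)))) : B
  (t (f (t (f (q))))) : A
          (m) : B
        (t (m)) : A
      (f (t (m))) : B
    (t (f (t (m)))) : A
  (f (t (f (t (m))))) : B
(p (t (f (t (f (q))))) (f (t (f (t (m)))))) : C

well-sorted; sort = C


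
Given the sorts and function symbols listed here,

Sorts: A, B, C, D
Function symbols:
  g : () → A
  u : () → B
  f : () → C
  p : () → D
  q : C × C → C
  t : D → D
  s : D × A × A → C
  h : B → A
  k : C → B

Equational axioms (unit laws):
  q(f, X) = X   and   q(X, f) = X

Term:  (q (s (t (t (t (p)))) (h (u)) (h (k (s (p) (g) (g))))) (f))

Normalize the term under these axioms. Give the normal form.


normal form = (s (t (t (t (p)))) (h (u)) (h (k (s (p) (g) (g)))))

1. (q (s (t (t (t (p)))) (h (u)) (h (k (s (p) (g) (g))))) (f))  →  (s (t (t (t (p)))) (h (u)) (h (k (s (p) (g) (g)))))


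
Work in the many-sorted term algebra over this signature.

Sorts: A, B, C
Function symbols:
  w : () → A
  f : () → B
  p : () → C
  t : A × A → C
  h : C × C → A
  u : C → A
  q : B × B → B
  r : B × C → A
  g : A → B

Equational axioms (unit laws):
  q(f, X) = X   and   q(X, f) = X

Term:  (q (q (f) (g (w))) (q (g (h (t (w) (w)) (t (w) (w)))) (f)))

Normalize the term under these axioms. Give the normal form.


1. (q (q (f) (g (w))) (q (g (h (t (w) (w)) (t (w) (w)))) (f)))  →  (q (g (w)) (q (g (h (t (w) (w)) (t (w) (w)))) (f)))
2. (q (g (w)) (q (g (h (t (w) (w)) (t (w) (w)))) (f)))  →  (q (g (w)) (g (h (t (w) (w)) (t (w) (w)))))

normal form = (q (g (w)) (g (h (t (w) (w)) (t (w) (w)))))


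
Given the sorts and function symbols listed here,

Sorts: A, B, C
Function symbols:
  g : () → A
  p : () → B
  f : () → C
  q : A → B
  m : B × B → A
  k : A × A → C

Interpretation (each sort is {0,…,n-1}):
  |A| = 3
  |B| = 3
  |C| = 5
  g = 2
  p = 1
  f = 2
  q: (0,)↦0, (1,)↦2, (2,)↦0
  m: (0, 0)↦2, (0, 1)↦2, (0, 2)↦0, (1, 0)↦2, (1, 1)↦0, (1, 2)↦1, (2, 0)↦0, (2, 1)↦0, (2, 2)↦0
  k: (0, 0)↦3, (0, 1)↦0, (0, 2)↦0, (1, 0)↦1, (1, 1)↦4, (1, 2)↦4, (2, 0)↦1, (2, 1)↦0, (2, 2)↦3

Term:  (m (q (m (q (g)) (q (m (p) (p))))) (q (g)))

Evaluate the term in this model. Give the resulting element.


  g = 2
  (q (g)) = q(2,) = 0
  p = 1
  p = 1
  (m (p) (p)) = m(1, 1) = 0
  (q (m (p) (p))) = q(0,) = 0
  (m (q (g)) (q (m (p) (p)))) = m(0, 0) = 2
  (q (m (q (g)) (q (m (p) (p))))) = q(2,) = 0
  g = 2
  (q (g)) = q(2,) = 0
  (m (q (m (q (g)) (q (m (p) (p))))) (q (g))) = m(0, 0) = 2

value = 2


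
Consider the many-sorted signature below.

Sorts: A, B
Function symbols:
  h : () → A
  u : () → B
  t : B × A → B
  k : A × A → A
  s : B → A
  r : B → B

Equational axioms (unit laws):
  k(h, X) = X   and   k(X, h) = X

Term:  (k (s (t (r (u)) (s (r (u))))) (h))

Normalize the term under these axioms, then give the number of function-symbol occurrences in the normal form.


size = 7

1. (k (s (t (r (u)) (s (r (u))))) (h))  →  (s (t (r (u)) (s (r (u)))))
normal form: (s (t (r (u)) (s (r (u)))))


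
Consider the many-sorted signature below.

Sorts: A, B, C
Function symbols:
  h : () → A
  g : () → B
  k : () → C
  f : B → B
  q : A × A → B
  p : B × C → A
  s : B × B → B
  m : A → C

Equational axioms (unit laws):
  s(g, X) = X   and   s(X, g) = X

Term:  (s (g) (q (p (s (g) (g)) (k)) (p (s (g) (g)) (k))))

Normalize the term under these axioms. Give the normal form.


1. (s (g) (q (p (s (g) (g)) (k)) (p (s (g) (g)) (k))))  →  (q (p (s (g) (g)) (k)) (p (s (g) (g)) (k)))
2. (q (p (s (g) (g)) (k)) (p (s (g) (g)) (k)))  →  (q (p (g) (k)) (p (s (g) (g)) (k)))
3. (q (p (g) (k)) (p (s (g) (g)) (k)))  →  (q (p (g) (k)) (p (g) (k)))

normal form = (q (p (g) (k)) (p (g) (k)))


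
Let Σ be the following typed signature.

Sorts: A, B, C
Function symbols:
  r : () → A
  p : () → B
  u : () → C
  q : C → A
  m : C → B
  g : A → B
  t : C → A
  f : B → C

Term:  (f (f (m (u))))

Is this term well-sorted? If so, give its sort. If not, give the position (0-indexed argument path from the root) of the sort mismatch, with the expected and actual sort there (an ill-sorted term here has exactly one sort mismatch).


      (u) : C
    (m (u)) : B
  (f (m (u))) : C
(f (f (m (u)))) : ✗ arg 0 at [0] has sort C, expected B

ill-sorted at position [0]: expected B, got C


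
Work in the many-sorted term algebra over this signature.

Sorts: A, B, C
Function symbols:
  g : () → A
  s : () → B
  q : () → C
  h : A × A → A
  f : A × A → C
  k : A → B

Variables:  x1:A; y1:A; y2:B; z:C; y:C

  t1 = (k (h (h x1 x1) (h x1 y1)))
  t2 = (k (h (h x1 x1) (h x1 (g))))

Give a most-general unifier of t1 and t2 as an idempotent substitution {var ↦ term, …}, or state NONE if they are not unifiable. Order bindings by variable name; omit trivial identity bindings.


{y1 ↦ (g)}


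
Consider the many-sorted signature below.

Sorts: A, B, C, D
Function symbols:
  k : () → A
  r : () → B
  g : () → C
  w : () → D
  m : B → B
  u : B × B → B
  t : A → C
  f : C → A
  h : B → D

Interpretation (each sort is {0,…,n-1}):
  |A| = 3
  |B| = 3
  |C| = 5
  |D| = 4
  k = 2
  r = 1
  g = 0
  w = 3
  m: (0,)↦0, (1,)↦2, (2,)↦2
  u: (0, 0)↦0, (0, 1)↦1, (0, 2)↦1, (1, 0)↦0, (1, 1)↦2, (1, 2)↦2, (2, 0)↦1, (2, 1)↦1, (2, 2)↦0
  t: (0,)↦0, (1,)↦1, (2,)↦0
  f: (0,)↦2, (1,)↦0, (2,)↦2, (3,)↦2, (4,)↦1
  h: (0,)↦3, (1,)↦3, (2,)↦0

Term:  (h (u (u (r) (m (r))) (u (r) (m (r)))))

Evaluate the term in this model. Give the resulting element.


  r = 1
  r = 1
  (m (r)) = m(1,) = 2
  (u (r) (m (r))) = u(1, 2) = 2
  r = 1
  r = 1
  (m (r)) = m(1,) = 2
  (u (r) (m (r))) = u(1, 2) = 2
  (u (u (r) (m (r))) (u (r) (m (r)))) = u(2, 2) = 0
  (h (u (u (r) (m (r))) (u (r) (m (r))))) = h(0,) = 3

value = 3


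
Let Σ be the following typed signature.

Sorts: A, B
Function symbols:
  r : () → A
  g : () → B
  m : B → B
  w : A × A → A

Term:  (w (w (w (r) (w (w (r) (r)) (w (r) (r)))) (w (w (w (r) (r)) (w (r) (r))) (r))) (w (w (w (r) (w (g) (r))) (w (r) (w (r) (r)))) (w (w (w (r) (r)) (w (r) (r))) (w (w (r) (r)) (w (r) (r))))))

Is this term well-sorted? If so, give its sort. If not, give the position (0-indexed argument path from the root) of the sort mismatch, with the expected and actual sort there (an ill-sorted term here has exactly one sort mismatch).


ill-sorted at position [1, 0, 0, 1, 0]: expected A, got B

      (r) : A
          (r) : A
          (r) : A
        (w (r) (r)) : A
          (r) : A
          (r) : A
        (w (r) (r)) : A
      (w (w (r) (r)) (w (r) (r))) : A
    (w (r) (w (w (r) (r)) (w (r) (r)))) : A
          (r) : A
          (r) : A
        (w (r) (r)) : A
          (r) : A
          (r) : A
        (w (r) (r)) : A
      (w (w (r) (r)) (w (r) (r))) : A
      (r) : A
    (w (w (w (r) (r)) (w (r) (r))) (r)) : A
  (w (w (r) (w (w (r) (r)) (w (r) (r)))) (w (w (w (r) (r)) (w (r) (r))) (r))) : A
        (r) : A
          (g) : B
          (r) : A
        (w (g) (r)) : ✗ arg 0 at [1, 0, 0, 1, 0] has sort B, expected A
        (r) : A
          (r) : A
          (r) : A
        (w (r) (r)) : A
      (w (r) (w (r) (r))) : A
          (r) : A
          (r) : A
        (w (r) (r)) : A
          (r) : A
          (r) : A
        (w (r) (r)) : A
      (w (w (r) (r)) (w (r) (r))) : A
          (r) : A
          (r) : A
        (w (r) (r)) : A
          (r) : A
          (r) : A
        (w (r) (r)) : A
      (w (w (r) (r)) (w (r) (r))) : A
    (w (w (w (r) (r)) (w (r) (r))) (w (w (r) (r)) (w (r) (r)))) : A
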